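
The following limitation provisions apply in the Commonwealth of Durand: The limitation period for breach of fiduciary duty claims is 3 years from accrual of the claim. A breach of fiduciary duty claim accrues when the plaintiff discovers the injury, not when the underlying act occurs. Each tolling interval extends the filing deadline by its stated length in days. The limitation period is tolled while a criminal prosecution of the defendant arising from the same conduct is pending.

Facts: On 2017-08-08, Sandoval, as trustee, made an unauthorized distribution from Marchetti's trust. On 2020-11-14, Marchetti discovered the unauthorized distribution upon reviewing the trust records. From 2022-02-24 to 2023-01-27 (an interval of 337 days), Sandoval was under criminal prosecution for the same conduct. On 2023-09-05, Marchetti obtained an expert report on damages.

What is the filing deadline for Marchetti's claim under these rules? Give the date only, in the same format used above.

The claim did not accrue until Marchetti discovered the injury on 2020-11-14; the 2017-08-08 act date does not start the clock under the stated rule.
Adding the 3 years base period to 2020-11-14 gives a deadline of 2023-11-14, before any tolling.
The period was tolled for 337 days by the pending criminal prosecution (2022-02-24 to 2023-01-27), pushing the deadline to 2024-10-16.
The other events in the timeline have no effect on the limitation period under the stated rules.

2024-10-16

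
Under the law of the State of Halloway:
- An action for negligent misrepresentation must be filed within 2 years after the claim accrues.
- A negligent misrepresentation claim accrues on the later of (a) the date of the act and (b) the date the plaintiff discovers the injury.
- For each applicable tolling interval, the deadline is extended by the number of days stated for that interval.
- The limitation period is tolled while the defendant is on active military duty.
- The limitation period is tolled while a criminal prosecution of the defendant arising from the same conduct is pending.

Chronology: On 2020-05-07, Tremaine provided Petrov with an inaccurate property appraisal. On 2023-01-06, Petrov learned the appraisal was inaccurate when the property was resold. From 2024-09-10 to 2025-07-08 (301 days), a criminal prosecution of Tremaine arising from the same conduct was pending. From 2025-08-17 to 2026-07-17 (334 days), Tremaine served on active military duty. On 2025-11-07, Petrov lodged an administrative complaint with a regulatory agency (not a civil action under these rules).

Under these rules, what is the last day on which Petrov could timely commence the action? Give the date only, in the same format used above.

Because discovery on 2023-01-06 post-dates the 2020-05-07 act, accrual under the later-of rule falls on 2023-01-06.
The untolled deadline — 2 years after 2023-01-06 — is 2025-01-06.
Because the pending criminal prosecution ran from 2024-09-10 to 2025-07-08, the deadline is extended by 301 days to 2025-11-03.
The period was tolled for 334 days by the defendant's active military service (2025-08-17 to 2026-07-17), pushing the deadline to 2026-10-03.
None of the other events listed affects the running of the period under the stated rules.

2026-10-03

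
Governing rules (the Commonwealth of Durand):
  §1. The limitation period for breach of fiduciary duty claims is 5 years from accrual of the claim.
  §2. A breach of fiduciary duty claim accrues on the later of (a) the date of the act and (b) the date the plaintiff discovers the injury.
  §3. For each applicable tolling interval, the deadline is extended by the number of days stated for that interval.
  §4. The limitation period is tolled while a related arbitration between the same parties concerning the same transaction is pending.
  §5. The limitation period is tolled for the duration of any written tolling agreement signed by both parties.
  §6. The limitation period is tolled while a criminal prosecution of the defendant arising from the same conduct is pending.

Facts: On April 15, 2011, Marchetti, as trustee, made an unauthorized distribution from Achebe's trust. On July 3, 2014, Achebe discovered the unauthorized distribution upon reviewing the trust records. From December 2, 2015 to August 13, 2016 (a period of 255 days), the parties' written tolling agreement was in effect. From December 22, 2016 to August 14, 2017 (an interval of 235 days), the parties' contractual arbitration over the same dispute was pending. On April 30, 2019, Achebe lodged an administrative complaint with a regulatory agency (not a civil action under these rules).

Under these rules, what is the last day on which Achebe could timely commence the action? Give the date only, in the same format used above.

November 4, 2020

Taking the later of the act (April 15, 2011) and discovery (July 3, 2014), the claim accrued on July 3, 2014.
The untolled deadline — 5 years after July 3, 2014 — is July 3, 2019.
The written tolling agreement from December 2, 2015 to August 13, 2016 tolled the period for 255 days, extending the deadline to March 14, 2020.
Because the pending related arbitration ran from December 22, 2016 to August 14, 2017, the deadline is extended by 235 days to November 4, 2020.
The other events in the timeline have no effect on the limitation period under the stated rules.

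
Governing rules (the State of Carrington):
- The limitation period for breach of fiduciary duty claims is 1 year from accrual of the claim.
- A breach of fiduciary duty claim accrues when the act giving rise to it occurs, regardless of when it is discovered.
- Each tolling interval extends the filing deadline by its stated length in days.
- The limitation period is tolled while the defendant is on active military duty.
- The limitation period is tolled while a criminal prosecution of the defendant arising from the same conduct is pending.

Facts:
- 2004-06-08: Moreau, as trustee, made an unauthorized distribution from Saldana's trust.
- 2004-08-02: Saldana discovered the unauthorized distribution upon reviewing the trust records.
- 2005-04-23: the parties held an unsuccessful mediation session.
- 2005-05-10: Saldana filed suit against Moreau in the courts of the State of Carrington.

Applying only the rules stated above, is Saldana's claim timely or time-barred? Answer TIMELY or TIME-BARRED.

TIMELY

The claim accrued on 2004-06-08, when the wrongful act occurred; under the stated occurrence rule the 2004-08-02 discovery does not delay accrual.
Adding the 1 year base period to 2004-06-08 gives a deadline of 2005-06-08, before any tolling.
The other events in the timeline have no effect on the limitation period under the stated rules.
Filing on 2005-05-10 beat the 2005-06-08 deadline — the action is timely.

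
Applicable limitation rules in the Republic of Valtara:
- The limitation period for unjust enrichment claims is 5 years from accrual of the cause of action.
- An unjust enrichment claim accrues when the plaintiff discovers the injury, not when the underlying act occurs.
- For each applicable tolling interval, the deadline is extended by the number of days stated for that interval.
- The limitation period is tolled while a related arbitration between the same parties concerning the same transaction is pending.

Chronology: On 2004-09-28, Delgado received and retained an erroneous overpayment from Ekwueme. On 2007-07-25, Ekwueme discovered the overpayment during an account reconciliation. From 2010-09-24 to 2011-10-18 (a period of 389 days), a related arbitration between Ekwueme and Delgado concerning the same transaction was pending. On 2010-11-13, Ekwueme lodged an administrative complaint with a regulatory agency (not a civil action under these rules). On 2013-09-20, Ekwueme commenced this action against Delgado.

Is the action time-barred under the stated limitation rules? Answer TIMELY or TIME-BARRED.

TIME-BARRED

Under the discovery rule, the claim accrued on 2007-07-25, when Ekwueme discovered the injury — not on the 2004-09-28 date of the underlying act.
The untolled deadline — 5 years after 2007-07-25 — is 2012-07-25.
The period was tolled for 389 days by the pending related arbitration (2010-09-24 to 2011-10-18), pushing the deadline to 2013-08-18.
Nothing else in the chronology tolls or restarts the period.
The 2013-09-20 filing falls after the 2013-08-18 deadline; the claim is time-barred.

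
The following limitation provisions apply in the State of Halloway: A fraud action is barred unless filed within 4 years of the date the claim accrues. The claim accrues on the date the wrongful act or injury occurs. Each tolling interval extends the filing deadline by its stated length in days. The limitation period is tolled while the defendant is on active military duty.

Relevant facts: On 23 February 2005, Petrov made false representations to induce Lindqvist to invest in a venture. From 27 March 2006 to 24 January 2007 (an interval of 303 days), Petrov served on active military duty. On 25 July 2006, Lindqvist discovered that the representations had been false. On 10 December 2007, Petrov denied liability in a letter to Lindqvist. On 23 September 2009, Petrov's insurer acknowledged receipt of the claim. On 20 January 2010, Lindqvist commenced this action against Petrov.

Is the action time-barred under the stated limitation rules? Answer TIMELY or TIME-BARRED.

TIME-BARRED

Accrual is governed by the date of the act, so the period began to run on 23 February 2005; the later discovery on 25 July 2006 is irrelevant under the stated rule.
4 years from 23 February 2005 is 23 February 2009.
The period was tolled for 303 days by the defendant's active military service (27 March 2006 to 24 January 2007), pushing the deadline to 23 December 2009.
Nothing else in the chronology tolls or restarts the period.
Filing on 20 January 2010 missed the 23 December 2009 deadline — the action is time-barred.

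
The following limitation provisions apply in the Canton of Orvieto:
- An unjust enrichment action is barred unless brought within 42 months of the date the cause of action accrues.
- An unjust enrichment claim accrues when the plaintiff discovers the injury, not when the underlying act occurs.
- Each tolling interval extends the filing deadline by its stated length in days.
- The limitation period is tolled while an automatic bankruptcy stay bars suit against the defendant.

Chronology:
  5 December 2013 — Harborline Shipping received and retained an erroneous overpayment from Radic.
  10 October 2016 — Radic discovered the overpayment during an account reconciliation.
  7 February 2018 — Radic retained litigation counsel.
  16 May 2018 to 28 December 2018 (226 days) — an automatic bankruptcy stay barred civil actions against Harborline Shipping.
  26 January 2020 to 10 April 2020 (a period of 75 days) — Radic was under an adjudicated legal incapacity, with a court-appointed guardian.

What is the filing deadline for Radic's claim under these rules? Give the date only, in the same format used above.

Under the discovery rule, the claim accrued on 10 October 2016, when Radic discovered the injury — not on the 5 December 2013 date of the underlying act.
Adding the 42 months base period to 10 October 2016 gives a deadline of 10 April 2020, before any tolling.
The automatic bankruptcy stay from 16 May 2018 to 28 December 2018 tolled the period for 226 days, extending the deadline to 22 November 2020.
The plaintiff's legal incapacity from 26 January 2020 to 10 April 2020 does not toll the period, because no stated rule makes the plaintiff's incapacity a tolling event.
The other events in the timeline have no effect on the limitation period under the stated rules.

22 November 2020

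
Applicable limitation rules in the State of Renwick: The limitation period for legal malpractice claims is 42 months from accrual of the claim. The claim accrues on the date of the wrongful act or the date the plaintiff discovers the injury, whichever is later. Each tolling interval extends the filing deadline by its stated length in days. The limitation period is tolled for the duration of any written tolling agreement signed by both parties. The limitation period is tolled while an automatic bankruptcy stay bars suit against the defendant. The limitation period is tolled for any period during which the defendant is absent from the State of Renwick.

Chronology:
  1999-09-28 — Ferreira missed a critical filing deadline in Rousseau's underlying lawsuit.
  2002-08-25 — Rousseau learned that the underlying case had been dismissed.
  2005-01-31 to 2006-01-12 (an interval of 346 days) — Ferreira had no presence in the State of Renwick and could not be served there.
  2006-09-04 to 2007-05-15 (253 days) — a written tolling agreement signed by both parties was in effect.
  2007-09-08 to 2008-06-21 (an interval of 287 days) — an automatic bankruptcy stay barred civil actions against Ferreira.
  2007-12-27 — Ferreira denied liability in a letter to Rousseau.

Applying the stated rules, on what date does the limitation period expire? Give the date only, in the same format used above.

2008-07-30

The claim accrued on 2002-08-25 — the later of the 1999-09-28 act and the 2002-08-25 discovery.
The untolled deadline — 42 months after 2002-08-25 — is 2006-02-25.
Because the defendant's absence from the jurisdiction ran from 2005-01-31 to 2006-01-12, the deadline is extended by 346 days to 2007-02-06.
The period was tolled for 253 days by the written tolling agreement (2006-09-04 to 2007-05-15), pushing the deadline to 2007-10-17.
The period was tolled for 287 days by the automatic bankruptcy stay (2007-09-08 to 2008-06-21), pushing the deadline to 2008-07-30.
The other events in the timeline have no effect on the limitation period under the stated rules.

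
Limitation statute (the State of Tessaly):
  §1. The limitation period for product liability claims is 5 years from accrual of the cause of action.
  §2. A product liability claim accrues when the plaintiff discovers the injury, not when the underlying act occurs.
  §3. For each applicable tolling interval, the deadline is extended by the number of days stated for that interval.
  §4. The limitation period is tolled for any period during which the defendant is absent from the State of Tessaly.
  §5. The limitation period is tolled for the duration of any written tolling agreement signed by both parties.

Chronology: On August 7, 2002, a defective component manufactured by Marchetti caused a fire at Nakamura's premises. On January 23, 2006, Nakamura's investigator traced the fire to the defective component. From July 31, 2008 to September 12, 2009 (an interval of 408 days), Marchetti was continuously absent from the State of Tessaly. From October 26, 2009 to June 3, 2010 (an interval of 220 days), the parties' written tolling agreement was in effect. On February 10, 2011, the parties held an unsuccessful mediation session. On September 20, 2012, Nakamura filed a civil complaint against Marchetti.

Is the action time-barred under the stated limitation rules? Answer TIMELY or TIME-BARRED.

TIMELY

Under the discovery rule, the claim accrued on January 23, 2006, when Nakamura discovered the injury — not on the August 7, 2002 date of the underlying act.
5 years from January 23, 2006 is January 23, 2011.
Because the defendant's absence from the jurisdiction ran from July 31, 2008 to September 12, 2009, the deadline is extended by 408 days to March 6, 2012.
The period was tolled for 220 days by the written tolling agreement (October 26, 2009 to June 3, 2010), pushing the deadline to October 12, 2012.
The other events in the timeline have no effect on the limitation period under the stated rules.
Filing on September 20, 2012 beat the October 12, 2012 deadline — the action is timely.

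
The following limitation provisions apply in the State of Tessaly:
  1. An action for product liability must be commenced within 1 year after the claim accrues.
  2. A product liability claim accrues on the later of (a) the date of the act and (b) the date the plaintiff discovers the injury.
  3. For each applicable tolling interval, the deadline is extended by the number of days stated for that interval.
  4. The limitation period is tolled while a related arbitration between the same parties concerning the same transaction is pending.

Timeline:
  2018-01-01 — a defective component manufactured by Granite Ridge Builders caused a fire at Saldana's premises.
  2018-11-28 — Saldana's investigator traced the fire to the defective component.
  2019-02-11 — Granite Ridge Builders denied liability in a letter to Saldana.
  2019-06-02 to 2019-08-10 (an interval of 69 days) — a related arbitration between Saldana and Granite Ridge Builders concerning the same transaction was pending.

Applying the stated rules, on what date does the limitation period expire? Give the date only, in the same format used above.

2020-02-05

Because discovery on 2018-11-28 post-dates the 2018-01-01 act, accrual under the later-of rule falls on 2018-11-28.
1 year from 2018-11-28 is 2019-11-28.
The period was tolled for 69 days by the pending related arbitration (2019-06-02 to 2019-08-10), pushing the deadline to 2020-02-05.
None of the other events listed affects the running of the period under the stated rules.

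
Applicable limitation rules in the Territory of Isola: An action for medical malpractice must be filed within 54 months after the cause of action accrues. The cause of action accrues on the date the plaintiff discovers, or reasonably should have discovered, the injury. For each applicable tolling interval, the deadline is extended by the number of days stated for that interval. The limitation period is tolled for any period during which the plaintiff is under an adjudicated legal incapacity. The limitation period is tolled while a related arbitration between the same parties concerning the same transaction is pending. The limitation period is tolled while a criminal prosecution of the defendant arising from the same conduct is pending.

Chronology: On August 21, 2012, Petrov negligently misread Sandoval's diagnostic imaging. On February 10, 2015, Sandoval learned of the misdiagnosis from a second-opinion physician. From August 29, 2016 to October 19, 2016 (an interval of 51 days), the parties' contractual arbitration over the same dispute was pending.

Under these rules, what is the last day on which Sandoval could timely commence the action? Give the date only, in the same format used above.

September 30, 2019

Under the discovery rule, the claim accrued on February 10, 2015, when Sandoval discovered the injury — not on the August 21, 2012 date of the underlying act.
54 months from February 10, 2015 is August 10, 2019.
Because the pending related arbitration ran from August 29, 2016 to October 19, 2016, the deadline is extended by 51 days to September 30, 2019.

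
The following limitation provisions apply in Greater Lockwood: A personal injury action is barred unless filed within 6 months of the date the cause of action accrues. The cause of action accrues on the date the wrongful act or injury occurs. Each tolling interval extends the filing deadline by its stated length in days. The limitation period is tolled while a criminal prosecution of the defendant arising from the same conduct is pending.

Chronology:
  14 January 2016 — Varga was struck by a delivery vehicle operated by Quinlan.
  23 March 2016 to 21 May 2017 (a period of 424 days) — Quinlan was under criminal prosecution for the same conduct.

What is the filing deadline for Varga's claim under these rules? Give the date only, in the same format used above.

The claim accrued on 14 January 2016, when the wrongful act occurred.
6 months from 14 January 2016 is 14 July 2016.
Because the pending criminal prosecution ran from 23 March 2016 to 21 May 2017, the deadline is extended by 424 days to 11 September 2017.

11 September 2017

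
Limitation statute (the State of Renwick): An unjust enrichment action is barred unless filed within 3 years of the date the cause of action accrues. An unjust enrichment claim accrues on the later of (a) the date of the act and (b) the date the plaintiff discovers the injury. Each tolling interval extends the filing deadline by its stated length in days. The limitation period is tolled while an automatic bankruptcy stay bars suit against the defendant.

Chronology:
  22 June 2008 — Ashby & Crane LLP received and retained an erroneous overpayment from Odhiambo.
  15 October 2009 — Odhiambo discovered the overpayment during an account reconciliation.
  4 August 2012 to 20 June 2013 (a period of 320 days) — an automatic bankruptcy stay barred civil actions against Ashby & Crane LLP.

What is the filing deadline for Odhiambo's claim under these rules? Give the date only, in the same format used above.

31 August 2013

Taking the later of the act (22 June 2008) and discovery (15 October 2009), the claim accrued on 15 October 2009.
Adding the 3 years base period to 15 October 2009 gives a deadline of 15 October 2012, before any tolling.
The period was tolled for 320 days by the automatic bankruptcy stay (4 August 2012 to 20 June 2013), pushing the deadline to 31 August 2013.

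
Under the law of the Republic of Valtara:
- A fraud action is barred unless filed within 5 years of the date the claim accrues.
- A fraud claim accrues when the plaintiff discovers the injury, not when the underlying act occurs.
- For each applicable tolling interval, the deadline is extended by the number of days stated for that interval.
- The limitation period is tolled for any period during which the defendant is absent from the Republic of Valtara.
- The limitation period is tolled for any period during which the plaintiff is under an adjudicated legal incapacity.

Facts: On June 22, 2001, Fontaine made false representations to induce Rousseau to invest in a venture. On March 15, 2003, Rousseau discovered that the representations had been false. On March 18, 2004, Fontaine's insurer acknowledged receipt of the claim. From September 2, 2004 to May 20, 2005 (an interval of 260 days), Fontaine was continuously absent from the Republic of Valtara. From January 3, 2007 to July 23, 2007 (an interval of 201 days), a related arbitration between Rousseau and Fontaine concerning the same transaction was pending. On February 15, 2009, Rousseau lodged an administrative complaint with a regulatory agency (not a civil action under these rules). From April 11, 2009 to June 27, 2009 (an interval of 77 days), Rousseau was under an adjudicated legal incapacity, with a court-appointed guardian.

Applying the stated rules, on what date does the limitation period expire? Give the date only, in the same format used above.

November 30, 2008

Under the discovery rule, the claim accrued on March 15, 2003, when Rousseau discovered the injury — not on the June 22, 2001 date of the underlying act.
5 years from March 15, 2003 is March 15, 2008.
Because the defendant's absence from the jurisdiction ran from September 2, 2004 to May 20, 2005, the deadline is extended by 260 days to November 30, 2008.
The plaintiff's legal incapacity starting April 11, 2009 came too late — the period had run on November 30, 2008 — and so does not extend the deadline.
No stated provision tolls the period for a pending arbitration, so the interval from January 3, 2007 to July 23, 2007 has no effect on the deadline.
The other events in the timeline have no effect on the limitation period under the stated rules.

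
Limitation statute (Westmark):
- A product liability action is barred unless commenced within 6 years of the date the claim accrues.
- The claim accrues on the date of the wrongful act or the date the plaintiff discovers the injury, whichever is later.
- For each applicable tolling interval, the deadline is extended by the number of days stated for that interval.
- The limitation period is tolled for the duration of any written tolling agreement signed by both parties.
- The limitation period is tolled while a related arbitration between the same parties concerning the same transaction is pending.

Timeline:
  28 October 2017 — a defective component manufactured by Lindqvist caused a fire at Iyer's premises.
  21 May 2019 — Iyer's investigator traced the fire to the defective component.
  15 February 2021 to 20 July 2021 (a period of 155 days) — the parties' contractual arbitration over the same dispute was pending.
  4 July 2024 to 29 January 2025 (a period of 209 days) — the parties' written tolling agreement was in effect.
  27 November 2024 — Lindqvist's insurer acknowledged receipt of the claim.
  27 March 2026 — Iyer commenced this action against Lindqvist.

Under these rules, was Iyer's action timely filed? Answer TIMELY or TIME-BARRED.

TIMELY

The claim accrued on 21 May 2019 — the later of the 28 October 2017 act and the 21 May 2019 discovery.
6 years from 21 May 2019 is 21 May 2025.
Because the pending related arbitration ran from 15 February 2021 to 20 July 2021, the deadline is extended by 155 days to 23 October 2025.
The period was tolled for 209 days by the written tolling agreement (4 July 2024 to 29 January 2025), pushing the deadline to 20 May 2026.
The other events in the timeline have no effect on the limitation period under the stated rules.
Filing on 27 March 2026 beat the 20 May 2026 deadline — the action is timely.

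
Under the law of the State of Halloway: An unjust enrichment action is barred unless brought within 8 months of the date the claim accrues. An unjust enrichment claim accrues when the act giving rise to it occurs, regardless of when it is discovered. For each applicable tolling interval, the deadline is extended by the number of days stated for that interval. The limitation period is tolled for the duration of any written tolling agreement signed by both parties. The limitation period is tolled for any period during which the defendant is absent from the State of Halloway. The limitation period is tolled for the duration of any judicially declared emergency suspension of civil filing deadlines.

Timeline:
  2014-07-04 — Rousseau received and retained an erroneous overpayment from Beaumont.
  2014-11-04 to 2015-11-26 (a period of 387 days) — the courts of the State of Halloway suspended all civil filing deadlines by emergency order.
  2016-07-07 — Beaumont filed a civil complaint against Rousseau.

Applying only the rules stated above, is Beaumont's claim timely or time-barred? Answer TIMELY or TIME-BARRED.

TIME-BARRED

The limitation period began to run on 2014-07-04.
Adding the 8 months base period to 2014-07-04 gives a deadline of 2015-03-04, before any tolling.
The emergency suspension of filing deadlines from 2014-11-04 to 2015-11-26 tolled the period for 387 days, extending the deadline to 2016-03-25.
The 2016-07-07 filing falls after the 2016-03-25 deadline; the claim is time-barred.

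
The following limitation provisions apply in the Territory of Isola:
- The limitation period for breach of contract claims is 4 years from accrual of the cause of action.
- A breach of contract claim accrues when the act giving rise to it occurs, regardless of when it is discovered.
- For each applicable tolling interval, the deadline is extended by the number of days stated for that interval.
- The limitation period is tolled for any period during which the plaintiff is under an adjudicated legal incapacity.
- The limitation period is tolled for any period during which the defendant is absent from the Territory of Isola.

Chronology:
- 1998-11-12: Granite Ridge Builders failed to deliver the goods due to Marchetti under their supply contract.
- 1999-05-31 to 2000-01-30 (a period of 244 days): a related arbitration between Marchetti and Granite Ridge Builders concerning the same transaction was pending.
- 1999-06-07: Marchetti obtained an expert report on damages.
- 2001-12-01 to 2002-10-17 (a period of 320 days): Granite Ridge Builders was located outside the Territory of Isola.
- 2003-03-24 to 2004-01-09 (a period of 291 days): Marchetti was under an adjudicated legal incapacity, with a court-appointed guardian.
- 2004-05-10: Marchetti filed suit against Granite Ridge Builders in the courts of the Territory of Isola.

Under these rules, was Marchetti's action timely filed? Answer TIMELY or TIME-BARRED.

TIMELY

The limitation period began to run on 1998-11-12.
The untolled deadline — 4 years after 1998-11-12 — is 2002-11-12.
The period was tolled for 320 days by the defendant's absence from the jurisdiction (2001-12-01 to 2002-10-17), pushing the deadline to 2003-09-28.
Because the plaintiff's legal incapacity ran from 2003-03-24 to 2004-01-09, the deadline is extended by 291 days to 2004-07-15.
Although a pending arbitration ran from 1999-05-31 to 2000-01-30, the stated rules do not make that a tolling event, so it is disregarded.
None of the other events listed affects the running of the period under the stated rules.
Marchetti filed on 2004-05-10, before the 2004-07-15 deadline, so the action is timely.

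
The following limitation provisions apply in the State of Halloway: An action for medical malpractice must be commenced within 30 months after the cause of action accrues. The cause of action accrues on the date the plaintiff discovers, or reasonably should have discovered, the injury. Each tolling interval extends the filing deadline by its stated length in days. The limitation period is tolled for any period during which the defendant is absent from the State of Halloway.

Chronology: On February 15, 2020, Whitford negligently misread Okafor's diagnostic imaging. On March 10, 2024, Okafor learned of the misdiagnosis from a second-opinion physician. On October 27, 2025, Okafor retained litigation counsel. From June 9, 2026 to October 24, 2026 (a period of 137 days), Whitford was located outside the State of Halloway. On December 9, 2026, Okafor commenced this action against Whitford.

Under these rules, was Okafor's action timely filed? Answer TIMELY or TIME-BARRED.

TIMELY

Under the discovery rule, the claim accrued on March 10, 2024, when Okafor discovered the injury — not on the February 15, 2020 date of the underlying act.
The untolled deadline — 30 months after March 10, 2024 — is September 10, 2026.
Because the defendant's absence from the jurisdiction ran from June 9, 2026 to October 24, 2026, the deadline is extended by 137 days to January 25, 2027.
Nothing else in the chronology tolls or restarts the period.
Okafor filed on December 9, 2026, before the January 25, 2027 deadline, so the action is timely.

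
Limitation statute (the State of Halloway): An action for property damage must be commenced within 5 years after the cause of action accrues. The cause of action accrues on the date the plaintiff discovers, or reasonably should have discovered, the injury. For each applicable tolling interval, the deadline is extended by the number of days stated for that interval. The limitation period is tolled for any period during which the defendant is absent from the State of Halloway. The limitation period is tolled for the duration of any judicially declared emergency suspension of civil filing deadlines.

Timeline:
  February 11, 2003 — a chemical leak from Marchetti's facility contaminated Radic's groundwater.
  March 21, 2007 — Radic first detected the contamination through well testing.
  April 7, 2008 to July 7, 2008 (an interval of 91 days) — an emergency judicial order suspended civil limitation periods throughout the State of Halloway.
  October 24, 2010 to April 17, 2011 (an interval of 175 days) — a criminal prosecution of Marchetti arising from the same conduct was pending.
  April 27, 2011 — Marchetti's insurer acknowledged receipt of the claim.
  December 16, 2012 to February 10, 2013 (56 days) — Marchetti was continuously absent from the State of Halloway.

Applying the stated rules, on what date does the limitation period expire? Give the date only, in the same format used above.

June 20, 2012

Under the discovery rule, the claim accrued on March 21, 2007, when Radic discovered the injury — not on the February 11, 2003 date of the underlying act.
Adding the 5 years base period to March 21, 2007 gives a deadline of March 21, 2012, before any tolling.
Because the emergency suspension of filing deadlines ran from April 7, 2008 to July 7, 2008, the deadline is extended by 91 days to June 20, 2012.
The defendant's absence from the jurisdiction starting December 16, 2012 came too late — the period had run on June 20, 2012 — and so does not extend the deadline.
Although a criminal prosecution ran from October 24, 2010 to April 17, 2011, the stated rules do not make that a tolling event, so it is disregarded.
Nothing else in the chronology tolls or restarts the period.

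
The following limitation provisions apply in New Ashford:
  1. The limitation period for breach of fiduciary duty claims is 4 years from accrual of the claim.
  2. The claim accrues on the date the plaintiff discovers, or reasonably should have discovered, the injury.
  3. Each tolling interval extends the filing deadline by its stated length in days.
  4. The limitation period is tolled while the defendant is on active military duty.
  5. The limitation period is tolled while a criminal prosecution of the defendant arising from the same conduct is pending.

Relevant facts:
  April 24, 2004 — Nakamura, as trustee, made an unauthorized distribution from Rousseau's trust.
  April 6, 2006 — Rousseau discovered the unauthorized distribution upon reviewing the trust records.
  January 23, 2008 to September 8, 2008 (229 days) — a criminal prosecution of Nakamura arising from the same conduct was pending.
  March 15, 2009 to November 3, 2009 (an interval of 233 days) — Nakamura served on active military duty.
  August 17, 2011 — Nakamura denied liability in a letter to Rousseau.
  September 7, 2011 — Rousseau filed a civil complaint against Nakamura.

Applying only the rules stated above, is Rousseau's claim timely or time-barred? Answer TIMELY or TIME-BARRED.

Accrual is tied to discovery, so the period began on April 6, 2006 rather than on April 24, 2004 when the act occurred.
Adding the 4 years base period to April 6, 2006 gives a deadline of April 6, 2010, before any tolling.
The pending criminal prosecution from January 23, 2008 to September 8, 2008 tolled the period for 229 days, extending the deadline to November 21, 2010.
Because the defendant's active military service ran from March 15, 2009 to November 3, 2009, the deadline is extended by 233 days to July 12, 2011.
Nothing else in the chronology tolls or restarts the period.
The September 7, 2011 filing falls after the July 12, 2011 deadline; the claim is time-barred.

TIME-BARRED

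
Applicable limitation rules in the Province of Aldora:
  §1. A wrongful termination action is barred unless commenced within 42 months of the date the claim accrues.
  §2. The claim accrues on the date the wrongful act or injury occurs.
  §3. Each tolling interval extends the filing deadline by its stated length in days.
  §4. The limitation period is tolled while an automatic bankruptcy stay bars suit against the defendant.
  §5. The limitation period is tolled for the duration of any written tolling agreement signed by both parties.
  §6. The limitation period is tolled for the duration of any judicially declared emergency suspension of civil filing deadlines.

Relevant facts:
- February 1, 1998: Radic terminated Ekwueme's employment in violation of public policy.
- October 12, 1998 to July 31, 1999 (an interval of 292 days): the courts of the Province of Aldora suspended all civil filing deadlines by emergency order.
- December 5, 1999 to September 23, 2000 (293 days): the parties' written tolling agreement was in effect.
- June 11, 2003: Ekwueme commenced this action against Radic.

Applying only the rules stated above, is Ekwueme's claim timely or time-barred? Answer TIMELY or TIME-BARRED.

The claim accrued on February 1, 1998, when the wrongful act occurred.
42 months from February 1, 1998 is August 1, 2001.
The period was tolled for 292 days by the emergency suspension of filing deadlines (October 12, 1998 to July 31, 1999), pushing the deadline to May 20, 2002.
Because the written tolling agreement ran from December 5, 1999 to September 23, 2000, the deadline is extended by 293 days to March 9, 2003.
Ekwueme filed on June 11, 2003, after the March 9, 2003 deadline, so the action is time-barred.

TIME-BARRED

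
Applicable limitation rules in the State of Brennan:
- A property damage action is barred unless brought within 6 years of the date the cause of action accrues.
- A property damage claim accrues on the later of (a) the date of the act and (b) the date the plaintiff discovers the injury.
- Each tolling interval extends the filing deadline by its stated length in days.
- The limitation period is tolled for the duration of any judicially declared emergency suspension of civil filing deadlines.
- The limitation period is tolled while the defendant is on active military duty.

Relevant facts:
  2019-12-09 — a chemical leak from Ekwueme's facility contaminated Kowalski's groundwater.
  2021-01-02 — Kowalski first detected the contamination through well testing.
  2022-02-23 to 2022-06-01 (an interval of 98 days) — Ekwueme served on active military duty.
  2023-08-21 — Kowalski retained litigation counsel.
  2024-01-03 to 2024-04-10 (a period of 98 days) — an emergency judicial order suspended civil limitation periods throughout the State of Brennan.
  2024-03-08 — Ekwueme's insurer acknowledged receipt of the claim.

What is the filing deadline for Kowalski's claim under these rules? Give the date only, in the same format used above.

The claim accrued on 2021-01-02 — the later of the 2019-12-09 act and the 2021-01-02 discovery.
6 years from 2021-01-02 is 2027-01-02.
Because the defendant's active military service ran from 2022-02-23 to 2022-06-01, the deadline is extended by 98 days to 2027-04-10.
The emergency suspension of filing deadlines from 2024-01-03 to 2024-04-10 tolled the period for 98 days, extending the deadline to 2027-07-17.
Nothing else in the chronology tolls or restarts the period.

2027-07-17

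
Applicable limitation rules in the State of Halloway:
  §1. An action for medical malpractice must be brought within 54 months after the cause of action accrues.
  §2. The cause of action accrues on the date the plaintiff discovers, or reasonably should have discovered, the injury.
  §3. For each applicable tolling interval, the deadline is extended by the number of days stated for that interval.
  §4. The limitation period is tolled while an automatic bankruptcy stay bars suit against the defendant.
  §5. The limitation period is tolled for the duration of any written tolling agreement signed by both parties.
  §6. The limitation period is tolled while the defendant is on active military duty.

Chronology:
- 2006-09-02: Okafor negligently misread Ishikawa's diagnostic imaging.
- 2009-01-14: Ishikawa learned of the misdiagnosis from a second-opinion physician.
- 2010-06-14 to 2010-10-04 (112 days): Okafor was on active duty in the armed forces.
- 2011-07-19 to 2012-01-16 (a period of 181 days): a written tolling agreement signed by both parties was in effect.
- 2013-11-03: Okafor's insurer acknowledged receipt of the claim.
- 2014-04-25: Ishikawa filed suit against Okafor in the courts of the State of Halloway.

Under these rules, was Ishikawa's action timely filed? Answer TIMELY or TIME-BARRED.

TIMELY

Under the discovery rule, the claim accrued on 2009-01-14, when Ishikawa discovered the injury — not on the 2006-09-02 date of the underlying act.
The untolled deadline — 54 months after 2009-01-14 — is 2013-07-14.
The period was tolled for 112 days by the defendant's active military service (2010-06-14 to 2010-10-04), pushing the deadline to 2013-11-03.
The period was tolled for 181 days by the written tolling agreement (2011-07-19 to 2012-01-16), pushing the deadline to 2014-05-03.
The other events in the timeline have no effect on the limitation period under the stated rules.
Ishikawa filed on 2014-04-25, before the 2014-05-03 deadline, so the action is timely.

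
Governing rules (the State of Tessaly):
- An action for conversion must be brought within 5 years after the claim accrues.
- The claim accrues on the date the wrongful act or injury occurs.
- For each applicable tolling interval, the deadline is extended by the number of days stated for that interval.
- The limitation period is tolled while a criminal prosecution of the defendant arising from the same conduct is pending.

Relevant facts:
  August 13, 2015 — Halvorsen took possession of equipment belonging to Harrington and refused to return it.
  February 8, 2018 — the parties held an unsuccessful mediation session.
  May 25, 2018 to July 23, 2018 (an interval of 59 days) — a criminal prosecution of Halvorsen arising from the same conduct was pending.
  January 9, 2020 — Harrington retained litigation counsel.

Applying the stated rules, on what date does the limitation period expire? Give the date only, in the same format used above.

October 11, 2020

The claim accrued on August 13, 2015, when the wrongful act occurred.
5 years from August 13, 2015 is August 13, 2020.
The pending criminal prosecution from May 25, 2018 to July 23, 2018 tolled the period for 59 days, extending the deadline to October 11, 2020.
Nothing else in the chronology tolls or restarts the period.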